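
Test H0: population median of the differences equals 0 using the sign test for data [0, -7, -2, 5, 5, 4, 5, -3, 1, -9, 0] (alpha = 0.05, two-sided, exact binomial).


Step 1: Discard zero differences. Original n = 11; n_eff = number of nonzero differences = 9.
Nonzero differences (with sign): -7, -2, +5, +5, +4, +5, -3, +1, -9
Step 2: Count signs: positive = 5, negative = 4.
Step 3: Under H0: P(positive) = 0.5, so the number of positives S ~ Bin(9, 0.5).
Step 4: Two-sided exact p-value = sum of Bin(9,0.5) probabilities at or below the observed probability = 1.000000.
Step 5: alpha = 0.05. fail to reject H0.

n_eff = 9, pos = 5, neg = 4, p = 1.000000, fail to reject H0.


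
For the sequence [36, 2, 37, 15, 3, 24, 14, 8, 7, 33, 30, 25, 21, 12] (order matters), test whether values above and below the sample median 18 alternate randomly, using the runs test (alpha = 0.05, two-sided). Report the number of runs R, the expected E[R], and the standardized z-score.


Step 1: Compute median = 18; label A = above, B = below.
Labels in order: ABABBABBBAAAAB  (n_A = 7, n_B = 7)
Step 2: Count runs R = 8.
Step 3: Under H0 (random ordering), E[R] = 2*n_A*n_B/(n_A+n_B) + 1 = 2*7*7/14 + 1 = 8.0000.
        Var[R] = 2*n_A*n_B*(2*n_A*n_B - n_A - n_B) / ((n_A+n_B)^2 * (n_A+n_B-1)) = 8232/2548 = 3.2308.
        SD[R] = 1.7974.
Step 4: R = E[R], so z = 0 with no continuity correction.
Step 5: Two-sided p-value via normal approximation = 2*(1 - Phi(|z|)) = 1.000000.
Step 6: alpha = 0.05. fail to reject H0.

R = 8, z = 0.0000, p = 1.000000, fail to reject H0.


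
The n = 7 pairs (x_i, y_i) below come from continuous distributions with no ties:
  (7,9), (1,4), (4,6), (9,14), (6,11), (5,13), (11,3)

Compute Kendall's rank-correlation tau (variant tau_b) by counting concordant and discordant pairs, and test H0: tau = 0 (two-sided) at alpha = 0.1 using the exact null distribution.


Step 1: Enumerate the 21 unordered pairs (i,j) with i<j and classify each by sign(x_j-x_i) * sign(y_j-y_i).
  (1,2):dx=-6,dy=-5->C; (1,3):dx=-3,dy=-3->C; (1,4):dx=+2,dy=+5->C; (1,5):dx=-1,dy=+2->D
  (1,6):dx=-2,dy=+4->D; (1,7):dx=+4,dy=-6->D; (2,3):dx=+3,dy=+2->C; (2,4):dx=+8,dy=+10->C
  (2,5):dx=+5,dy=+7->C; (2,6):dx=+4,dy=+9->C; (2,7):dx=+10,dy=-1->D; (3,4):dx=+5,dy=+8->C
  (3,5):dx=+2,dy=+5->C; (3,6):dx=+1,dy=+7->C; (3,7):dx=+7,dy=-3->D; (4,5):dx=-3,dy=-3->C
  (4,6):dx=-4,dy=-1->C; (4,7):dx=+2,dy=-11->D; (5,6):dx=-1,dy=+2->D; (5,7):dx=+5,dy=-8->D
  (6,7):dx=+6,dy=-10->D
Step 2: C = 12, D = 9, total pairs = 21.
Step 3: tau = (C - D)/(n(n-1)/2) = (12 - 9)/21 = 0.142857.
Step 4: Exact two-sided p-value (enumerate n! = 5040 permutations of y under H0): p = 0.772619.
Step 5: alpha = 0.1. fail to reject H0.

tau_b = 0.1429 (C=12, D=9), p = 0.772619, fail to reject H0.


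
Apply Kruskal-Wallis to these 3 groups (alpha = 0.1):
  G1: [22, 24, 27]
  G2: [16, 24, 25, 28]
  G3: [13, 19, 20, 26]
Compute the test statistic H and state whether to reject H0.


Step 1: Combine all N = 11 observations and assign midranks.
sorted (value, group, rank): (13,G3,1), (16,G2,2), (19,G3,3), (20,G3,4), (22,G1,5), (24,G1,6.5), (24,G2,6.5), (25,G2,8), (26,G3,9), (27,G1,10), (28,G2,11)
Step 2: Sum ranks within each group.
R_1 = 21.5 (n_1 = 3)
R_2 = 27.5 (n_2 = 4)
R_3 = 17 (n_3 = 4)
Step 3: H = 12/(N(N+1)) * sum(R_i^2/n_i) - 3(N+1)
     = 12/(11*12) * (21.5^2/3 + 27.5^2/4 + 17^2/4) - 3*12
     = 0.090909 * 415.396 - 36
     = 1.763258.
Step 4: Ties present; correction factor C = 1 - 6/(11^3 - 11) = 0.995455. Corrected H = 1.763258 / 0.995455 = 1.771309.
Step 5: Under H0, H ~ chi^2(2); p-value = 0.412444.
Step 6: alpha = 0.1. fail to reject H0.

H = 1.7713, df = 2, p = 0.412444, fail to reject H0.


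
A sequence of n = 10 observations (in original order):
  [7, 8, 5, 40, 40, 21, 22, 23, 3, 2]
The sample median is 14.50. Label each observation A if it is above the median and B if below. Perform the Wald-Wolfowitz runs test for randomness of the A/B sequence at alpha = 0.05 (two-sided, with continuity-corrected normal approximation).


Step 1: Compute median = 14.50; label A = above, B = below.
Labels in order: BBBAAAAABB  (n_A = 5, n_B = 5)
Step 2: Count runs R = 3.
Step 3: Under H0 (random ordering), E[R] = 2*n_A*n_B/(n_A+n_B) + 1 = 2*5*5/10 + 1 = 6.0000.
        Var[R] = 2*n_A*n_B*(2*n_A*n_B - n_A - n_B) / ((n_A+n_B)^2 * (n_A+n_B-1)) = 2000/900 = 2.2222.
        SD[R] = 1.4907.
Step 4: Continuity-corrected z = (R + 0.5 - E[R]) / SD[R] = (3 + 0.5 - 6.0000) / 1.4907 = -1.6771.
Step 5: Two-sided p-value via normal approximation = 2*(1 - Phi(|z|)) = 0.093533.
Step 6: alpha = 0.05. fail to reject H0.

R = 3, z = -1.6771, p = 0.093533, fail to reject H0.


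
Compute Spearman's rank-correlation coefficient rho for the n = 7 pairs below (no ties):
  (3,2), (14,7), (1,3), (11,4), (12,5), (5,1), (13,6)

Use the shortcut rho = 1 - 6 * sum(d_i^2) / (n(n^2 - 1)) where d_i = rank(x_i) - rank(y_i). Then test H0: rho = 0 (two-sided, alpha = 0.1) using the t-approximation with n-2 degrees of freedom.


Step 1: Rank x and y separately (midranks; no ties here).
rank(x): 3->2, 14->7, 1->1, 11->4, 12->5, 5->3, 13->6
rank(y): 2->2, 7->7, 3->3, 4->4, 5->5, 1->1, 6->6
Step 2: d_i = R_x(i) - R_y(i); compute d_i^2.
  (2-2)^2=0, (7-7)^2=0, (1-3)^2=4, (4-4)^2=0, (5-5)^2=0, (3-1)^2=4, (6-6)^2=0
sum(d^2) = 8.
Step 3: rho = 1 - 6*8 / (7*(7^2 - 1)) = 1 - 48/336 = 0.857143.
Step 4: Under H0, t = rho * sqrt((n-2)/(1-rho^2)) = 3.7210 ~ t(5).
Step 5: Two-sided p-value from the t-distribution with 5 df = 0.013697.
Step 6: alpha = 0.1. reject H0.

rho = 0.8571, p = 0.013697, reject H0 at alpha = 0.1.


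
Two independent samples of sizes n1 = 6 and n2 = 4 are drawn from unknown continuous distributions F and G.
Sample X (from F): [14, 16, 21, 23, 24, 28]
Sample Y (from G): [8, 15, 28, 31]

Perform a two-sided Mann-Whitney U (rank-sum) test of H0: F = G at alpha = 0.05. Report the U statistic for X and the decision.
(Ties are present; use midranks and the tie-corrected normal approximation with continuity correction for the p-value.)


Step 1: Combine and sort all 10 observations; assign midranks.
sorted (value, group): (8,Y), (14,X), (15,Y), (16,X), (21,X), (23,X), (24,X), (28,X), (28,Y), (31,Y)
ranks: 8->1, 14->2, 15->3, 16->4, 21->5, 23->6, 24->7, 28->8.5, 28->8.5, 31->10
Step 2: Rank sum for X: R1 = 2 + 4 + 5 + 6 + 7 + 8.5 = 32.5.
Step 3: U_X = R1 - n1(n1+1)/2 = 32.5 - 6*7/2 = 32.5 - 21 = 11.5.
       U_Y = n1*n2 - U_X = 24 - 11.5 = 12.5.
Step 4: Ties are present, so use the tie-corrected normal approximation (with continuity correction) for the p-value.
Step 5: p-value = 1.000000; compare to alpha = 0.05. fail to reject H0.

U_X = 11.5, p = 1.000000, fail to reject H0 at alpha = 0.05.


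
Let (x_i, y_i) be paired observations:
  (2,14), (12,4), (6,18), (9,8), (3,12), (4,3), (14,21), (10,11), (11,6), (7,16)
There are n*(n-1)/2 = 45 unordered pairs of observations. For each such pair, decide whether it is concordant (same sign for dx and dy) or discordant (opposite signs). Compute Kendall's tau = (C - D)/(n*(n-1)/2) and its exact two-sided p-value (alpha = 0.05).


Step 1: Enumerate the 45 unordered pairs (i,j) with i<j and classify each by sign(x_j-x_i) * sign(y_j-y_i).
  (1,2):dx=+10,dy=-10->D; (1,3):dx=+4,dy=+4->C; (1,4):dx=+7,dy=-6->D; (1,5):dx=+1,dy=-2->D
  (1,6):dx=+2,dy=-11->D; (1,7):dx=+12,dy=+7->C; (1,8):dx=+8,dy=-3->D; (1,9):dx=+9,dy=-8->D
  (1,10):dx=+5,dy=+2->C; (2,3):dx=-6,dy=+14->D; (2,4):dx=-3,dy=+4->D; (2,5):dx=-9,dy=+8->D
  (2,6):dx=-8,dy=-1->C; (2,7):dx=+2,dy=+17->C; (2,8):dx=-2,dy=+7->D; (2,9):dx=-1,dy=+2->D
  (2,10):dx=-5,dy=+12->D; (3,4):dx=+3,dy=-10->D; (3,5):dx=-3,dy=-6->C; (3,6):dx=-2,dy=-15->C
  (3,7):dx=+8,dy=+3->C; (3,8):dx=+4,dy=-7->D; (3,9):dx=+5,dy=-12->D; (3,10):dx=+1,dy=-2->D
  (4,5):dx=-6,dy=+4->D; (4,6):dx=-5,dy=-5->C; (4,7):dx=+5,dy=+13->C; (4,8):dx=+1,dy=+3->C
  (4,9):dx=+2,dy=-2->D; (4,10):dx=-2,dy=+8->D; (5,6):dx=+1,dy=-9->D; (5,7):dx=+11,dy=+9->C
  (5,8):dx=+7,dy=-1->D; (5,9):dx=+8,dy=-6->D; (5,10):dx=+4,dy=+4->C; (6,7):dx=+10,dy=+18->C
  (6,8):dx=+6,dy=+8->C; (6,9):dx=+7,dy=+3->C; (6,10):dx=+3,dy=+13->C; (7,8):dx=-4,dy=-10->C
  (7,9):dx=-3,dy=-15->C; (7,10):dx=-7,dy=-5->C; (8,9):dx=+1,dy=-5->D; (8,10):dx=-3,dy=+5->D
  (9,10):dx=-4,dy=+10->D
Step 2: C = 20, D = 25, total pairs = 45.
Step 3: tau = (C - D)/(n(n-1)/2) = (20 - 25)/45 = -0.111111.
Step 4: Exact two-sided p-value (enumerate n! = 3628800 permutations of y under H0): p = 0.727490.
Step 5: alpha = 0.05. fail to reject H0.

tau_b = -0.1111 (C=20, D=25), p = 0.727490, fail to reject H0.


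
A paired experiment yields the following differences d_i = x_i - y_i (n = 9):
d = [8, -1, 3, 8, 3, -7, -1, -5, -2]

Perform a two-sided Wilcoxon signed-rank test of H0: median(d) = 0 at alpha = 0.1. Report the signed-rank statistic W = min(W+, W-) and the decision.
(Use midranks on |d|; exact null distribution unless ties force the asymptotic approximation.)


Step 1: Drop any zero differences (none here) and take |d_i|.
|d| = [8, 1, 3, 8, 3, 7, 1, 5, 2]
Step 2: Midrank |d_i| (ties get averaged ranks).
ranks: |8|->8.5, |1|->1.5, |3|->4.5, |8|->8.5, |3|->4.5, |7|->7, |1|->1.5, |5|->6, |2|->3
Step 3: Attach original signs; sum ranks with positive sign and with negative sign.
W+ = 8.5 + 4.5 + 8.5 + 4.5 = 26
W- = 1.5 + 7 + 1.5 + 6 + 3 = 19
(Check: W+ + W- = 45 should equal n(n+1)/2 = 45.)
Step 4: Test statistic W = min(W+, W-) = 19.
Step 5: Ties in |d|, so use the tie-corrected normal approximation.
        E[W] = n(n+1)/4 = 9*10/4 = 22.5.
        Tie groups: |d|=1 (t=2), |d|=3 (t=2), |d|=8 (t=2); sum(t^3 - t) = 18.
        Var[W] = n(n+1)(2n+1)/24 - sum(t^3-t)/48 = 1710/24 - 18/48 = 70.875.
        z = (W - E[W]) / sqrt(Var[W]) = (19 - 22.5) / 8.4187 = -0.4157.
        Two-sided p = 2*Phi(z) = 0.677600.
Step 6: alpha = 0.1. fail to reject H0.

W+ = 26, W- = 19, W = min = 19, p = 0.677600, fail to reject H0.


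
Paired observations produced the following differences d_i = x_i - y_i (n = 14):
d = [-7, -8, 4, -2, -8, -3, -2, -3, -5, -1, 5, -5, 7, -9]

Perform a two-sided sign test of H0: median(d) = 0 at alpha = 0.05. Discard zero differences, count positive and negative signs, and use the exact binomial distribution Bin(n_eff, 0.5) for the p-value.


Step 1: Discard zero differences. Original n = 14; n_eff = number of nonzero differences = 14.
Nonzero differences (with sign): -7, -8, +4, -2, -8, -3, -2, -3, -5, -1, +5, -5, +7, -9
Step 2: Count signs: positive = 3, negative = 11.
Step 3: Under H0: P(positive) = 0.5, so the number of positives S ~ Bin(14, 0.5).
Step 4: Two-sided exact p-value = sum of Bin(14,0.5) probabilities at or below the observed probability = 0.057373.
Step 5: alpha = 0.05. fail to reject H0.

n_eff = 14, pos = 3, neg = 11, p = 0.057373, fail to reject H0.


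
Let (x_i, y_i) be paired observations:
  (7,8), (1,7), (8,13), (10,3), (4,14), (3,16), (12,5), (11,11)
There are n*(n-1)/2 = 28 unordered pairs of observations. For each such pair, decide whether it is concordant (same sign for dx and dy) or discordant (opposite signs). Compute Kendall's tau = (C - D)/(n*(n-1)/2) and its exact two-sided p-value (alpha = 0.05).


Step 1: Enumerate the 28 unordered pairs (i,j) with i<j and classify each by sign(x_j-x_i) * sign(y_j-y_i).
  (1,2):dx=-6,dy=-1->C; (1,3):dx=+1,dy=+5->C; (1,4):dx=+3,dy=-5->D; (1,5):dx=-3,dy=+6->D
  (1,6):dx=-4,dy=+8->D; (1,7):dx=+5,dy=-3->D; (1,8):dx=+4,dy=+3->C; (2,3):dx=+7,dy=+6->C
  (2,4):dx=+9,dy=-4->D; (2,5):dx=+3,dy=+7->C; (2,6):dx=+2,dy=+9->C; (2,7):dx=+11,dy=-2->D
  (2,8):dx=+10,dy=+4->C; (3,4):dx=+2,dy=-10->D; (3,5):dx=-4,dy=+1->D; (3,6):dx=-5,dy=+3->D
  (3,7):dx=+4,dy=-8->D; (3,8):dx=+3,dy=-2->D; (4,5):dx=-6,dy=+11->D; (4,6):dx=-7,dy=+13->D
  (4,7):dx=+2,dy=+2->C; (4,8):dx=+1,dy=+8->C; (5,6):dx=-1,dy=+2->D; (5,7):dx=+8,dy=-9->D
  (5,8):dx=+7,dy=-3->D; (6,7):dx=+9,dy=-11->D; (6,8):dx=+8,dy=-5->D; (7,8):dx=-1,dy=+6->D
Step 2: C = 9, D = 19, total pairs = 28.
Step 3: tau = (C - D)/(n(n-1)/2) = (9 - 19)/28 = -0.357143.
Step 4: Exact two-sided p-value (enumerate n! = 40320 permutations of y under H0): p = 0.275099.
Step 5: alpha = 0.05. fail to reject H0.

tau_b = -0.3571 (C=9, D=19), p = 0.275099, fail to reject H0.


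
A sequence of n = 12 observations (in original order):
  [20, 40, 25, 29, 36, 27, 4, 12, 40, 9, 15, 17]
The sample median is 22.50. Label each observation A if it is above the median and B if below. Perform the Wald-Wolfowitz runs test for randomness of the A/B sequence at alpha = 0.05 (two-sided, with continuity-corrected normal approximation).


Step 1: Compute median = 22.50; label A = above, B = below.
Labels in order: BAAAAABBABBB  (n_A = 6, n_B = 6)
Step 2: Count runs R = 5.
Step 3: Under H0 (random ordering), E[R] = 2*n_A*n_B/(n_A+n_B) + 1 = 2*6*6/12 + 1 = 7.0000.
        Var[R] = 2*n_A*n_B*(2*n_A*n_B - n_A - n_B) / ((n_A+n_B)^2 * (n_A+n_B-1)) = 4320/1584 = 2.7273.
        SD[R] = 1.6514.
Step 4: Continuity-corrected z = (R + 0.5 - E[R]) / SD[R] = (5 + 0.5 - 7.0000) / 1.6514 = -0.9083.
Step 5: Two-sided p-value via normal approximation = 2*(1 - Phi(|z|)) = 0.363722.
Step 6: alpha = 0.05. fail to reject H0.

R = 5, z = -0.9083, p = 0.363722, fail to reject H0.


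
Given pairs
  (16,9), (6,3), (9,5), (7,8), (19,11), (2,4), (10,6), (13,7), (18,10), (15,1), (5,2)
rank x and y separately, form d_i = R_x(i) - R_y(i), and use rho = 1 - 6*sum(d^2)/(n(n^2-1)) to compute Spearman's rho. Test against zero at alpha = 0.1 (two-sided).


Step 1: Rank x and y separately (midranks; no ties here).
rank(x): 16->9, 6->3, 9->5, 7->4, 19->11, 2->1, 10->6, 13->7, 18->10, 15->8, 5->2
rank(y): 9->9, 3->3, 5->5, 8->8, 11->11, 4->4, 6->6, 7->7, 10->10, 1->1, 2->2
Step 2: d_i = R_x(i) - R_y(i); compute d_i^2.
  (9-9)^2=0, (3-3)^2=0, (5-5)^2=0, (4-8)^2=16, (11-11)^2=0, (1-4)^2=9, (6-6)^2=0, (7-7)^2=0, (10-10)^2=0, (8-1)^2=49, (2-2)^2=0
sum(d^2) = 74.
Step 3: rho = 1 - 6*74 / (11*(11^2 - 1)) = 1 - 444/1320 = 0.663636.
Step 4: Under H0, t = rho * sqrt((n-2)/(1-rho^2)) = 2.6614 ~ t(9).
Step 5: Two-sided p-value from the t-distribution with 9 df = 0.025984.
Step 6: alpha = 0.1. reject H0.

rho = 0.6636, p = 0.025984, reject H0 at alpha = 0.1.


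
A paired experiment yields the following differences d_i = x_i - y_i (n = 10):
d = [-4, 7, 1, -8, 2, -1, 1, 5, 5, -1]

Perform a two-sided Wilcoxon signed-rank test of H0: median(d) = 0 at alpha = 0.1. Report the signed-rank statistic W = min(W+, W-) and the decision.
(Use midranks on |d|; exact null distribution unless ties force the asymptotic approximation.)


Step 1: Drop any zero differences (none here) and take |d_i|.
|d| = [4, 7, 1, 8, 2, 1, 1, 5, 5, 1]
Step 2: Midrank |d_i| (ties get averaged ranks).
ranks: |4|->6, |7|->9, |1|->2.5, |8|->10, |2|->5, |1|->2.5, |1|->2.5, |5|->7.5, |5|->7.5, |1|->2.5
Step 3: Attach original signs; sum ranks with positive sign and with negative sign.
W+ = 9 + 2.5 + 5 + 2.5 + 7.5 + 7.5 = 34
W- = 6 + 10 + 2.5 + 2.5 = 21
(Check: W+ + W- = 55 should equal n(n+1)/2 = 55.)
Step 4: Test statistic W = min(W+, W-) = 21.
Step 5: Ties in |d|, so use the tie-corrected normal approximation.
        E[W] = n(n+1)/4 = 10*11/4 = 27.5.
        Tie groups: |d|=1 (t=4), |d|=5 (t=2); sum(t^3 - t) = 66.
        Var[W] = n(n+1)(2n+1)/24 - sum(t^3-t)/48 = 2310/24 - 66/48 = 94.875.
        z = (W - E[W]) / sqrt(Var[W]) = (21 - 27.5) / 9.7404 = -0.6673.
        Two-sided p = 2*Phi(z) = 0.504564.
Step 6: alpha = 0.1. fail to reject H0.

W+ = 34, W- = 21, W = min = 21, p = 0.504564, fail to reject H0.


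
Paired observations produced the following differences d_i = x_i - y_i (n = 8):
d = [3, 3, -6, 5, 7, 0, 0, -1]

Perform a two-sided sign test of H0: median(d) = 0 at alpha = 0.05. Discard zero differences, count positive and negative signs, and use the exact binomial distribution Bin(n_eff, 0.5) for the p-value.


Step 1: Discard zero differences. Original n = 8; n_eff = number of nonzero differences = 6.
Nonzero differences (with sign): +3, +3, -6, +5, +7, -1
Step 2: Count signs: positive = 4, negative = 2.
Step 3: Under H0: P(positive) = 0.5, so the number of positives S ~ Bin(6, 0.5).
Step 4: Two-sided exact p-value = sum of Bin(6,0.5) probabilities at or below the observed probability = 0.687500.
Step 5: alpha = 0.05. fail to reject H0.

n_eff = 6, pos = 4, neg = 2, p = 0.687500, fail to reject H0.


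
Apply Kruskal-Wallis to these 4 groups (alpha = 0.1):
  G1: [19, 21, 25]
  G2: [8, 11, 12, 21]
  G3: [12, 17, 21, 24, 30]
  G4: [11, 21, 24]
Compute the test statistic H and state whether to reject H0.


Step 1: Combine all N = 15 observations and assign midranks.
sorted (value, group, rank): (8,G2,1), (11,G2,2.5), (11,G4,2.5), (12,G2,4.5), (12,G3,4.5), (17,G3,6), (19,G1,7), (21,G1,9.5), (21,G2,9.5), (21,G3,9.5), (21,G4,9.5), (24,G3,12.5), (24,G4,12.5), (25,G1,14), (30,G3,15)
Step 2: Sum ranks within each group.
R_1 = 30.5 (n_1 = 3)
R_2 = 17.5 (n_2 = 4)
R_3 = 47.5 (n_3 = 5)
R_4 = 24.5 (n_4 = 3)
Step 3: H = 12/(N(N+1)) * sum(R_i^2/n_i) - 3(N+1)
     = 12/(15*16) * (30.5^2/3 + 17.5^2/4 + 47.5^2/5 + 24.5^2/3) - 3*16
     = 0.050000 * 1037.98 - 48
     = 3.898958.
Step 4: Ties present; correction factor C = 1 - 78/(15^3 - 15) = 0.976786. Corrected H = 3.898958 / 0.976786 = 3.991621.
Step 5: Under H0, H ~ chi^2(3); p-value = 0.262370.
Step 6: alpha = 0.1. fail to reject H0.

H = 3.9916, df = 3, p = 0.262370, fail to reject H0.


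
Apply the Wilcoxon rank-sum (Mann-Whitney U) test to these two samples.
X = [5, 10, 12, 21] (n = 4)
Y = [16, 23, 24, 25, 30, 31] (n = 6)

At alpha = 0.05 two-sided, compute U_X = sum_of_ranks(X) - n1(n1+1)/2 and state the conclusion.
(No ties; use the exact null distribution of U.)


Step 1: Combine and sort all 10 observations; assign midranks.
sorted (value, group): (5,X), (10,X), (12,X), (16,Y), (21,X), (23,Y), (24,Y), (25,Y), (30,Y), (31,Y)
ranks: 5->1, 10->2, 12->3, 16->4, 21->5, 23->6, 24->7, 25->8, 30->9, 31->10
Step 2: Rank sum for X: R1 = 1 + 2 + 3 + 5 = 11.
Step 3: U_X = R1 - n1(n1+1)/2 = 11 - 4*5/2 = 11 - 10 = 1.
       U_Y = n1*n2 - U_X = 24 - 1 = 23.
Step 4: No ties, so the exact null distribution of U (based on enumerating the C(10,4) = 210 equally likely rank assignments) gives the two-sided p-value.
Step 5: p-value = 0.019048; compare to alpha = 0.05. reject H0.

U_X = 1, p = 0.019048, reject H0 at alpha = 0.05.


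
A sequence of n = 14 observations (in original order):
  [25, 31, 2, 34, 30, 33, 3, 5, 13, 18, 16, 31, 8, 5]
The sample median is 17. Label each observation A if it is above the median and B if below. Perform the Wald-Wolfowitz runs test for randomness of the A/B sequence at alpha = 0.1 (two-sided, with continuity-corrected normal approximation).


Step 1: Compute median = 17; label A = above, B = below.
Labels in order: AABAAABBBABABB  (n_A = 7, n_B = 7)
Step 2: Count runs R = 8.
Step 3: Under H0 (random ordering), E[R] = 2*n_A*n_B/(n_A+n_B) + 1 = 2*7*7/14 + 1 = 8.0000.
        Var[R] = 2*n_A*n_B*(2*n_A*n_B - n_A - n_B) / ((n_A+n_B)^2 * (n_A+n_B-1)) = 8232/2548 = 3.2308.
        SD[R] = 1.7974.
Step 4: R = E[R], so z = 0 with no continuity correction.
Step 5: Two-sided p-value via normal approximation = 2*(1 - Phi(|z|)) = 1.000000.
Step 6: alpha = 0.1. fail to reject H0.

R = 8, z = 0.0000, p = 1.000000, fail to reject H0.


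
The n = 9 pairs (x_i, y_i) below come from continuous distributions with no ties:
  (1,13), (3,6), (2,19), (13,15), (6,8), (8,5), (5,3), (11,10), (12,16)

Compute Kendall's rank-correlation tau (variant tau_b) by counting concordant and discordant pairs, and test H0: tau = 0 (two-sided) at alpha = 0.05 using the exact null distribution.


Step 1: Enumerate the 36 unordered pairs (i,j) with i<j and classify each by sign(x_j-x_i) * sign(y_j-y_i).
  (1,2):dx=+2,dy=-7->D; (1,3):dx=+1,dy=+6->C; (1,4):dx=+12,dy=+2->C; (1,5):dx=+5,dy=-5->D
  (1,6):dx=+7,dy=-8->D; (1,7):dx=+4,dy=-10->D; (1,8):dx=+10,dy=-3->D; (1,9):dx=+11,dy=+3->C
  (2,3):dx=-1,dy=+13->D; (2,4):dx=+10,dy=+9->C; (2,5):dx=+3,dy=+2->C; (2,6):dx=+5,dy=-1->D
  (2,7):dx=+2,dy=-3->D; (2,8):dx=+8,dy=+4->C; (2,9):dx=+9,dy=+10->C; (3,4):dx=+11,dy=-4->D
  (3,5):dx=+4,dy=-11->D; (3,6):dx=+6,dy=-14->D; (3,7):dx=+3,dy=-16->D; (3,8):dx=+9,dy=-9->D
  (3,9):dx=+10,dy=-3->D; (4,5):dx=-7,dy=-7->C; (4,6):dx=-5,dy=-10->C; (4,7):dx=-8,dy=-12->C
  (4,8):dx=-2,dy=-5->C; (4,9):dx=-1,dy=+1->D; (5,6):dx=+2,dy=-3->D; (5,7):dx=-1,dy=-5->C
  (5,8):dx=+5,dy=+2->C; (5,9):dx=+6,dy=+8->C; (6,7):dx=-3,dy=-2->C; (6,8):dx=+3,dy=+5->C
  (6,9):dx=+4,dy=+11->C; (7,8):dx=+6,dy=+7->C; (7,9):dx=+7,dy=+13->C; (8,9):dx=+1,dy=+6->C
Step 2: C = 20, D = 16, total pairs = 36.
Step 3: tau = (C - D)/(n(n-1)/2) = (20 - 16)/36 = 0.111111.
Step 4: Exact two-sided p-value (enumerate n! = 362880 permutations of y under H0): p = 0.761414.
Step 5: alpha = 0.05. fail to reject H0.

tau_b = 0.1111 (C=20, D=16), p = 0.761414, fail to reject H0.


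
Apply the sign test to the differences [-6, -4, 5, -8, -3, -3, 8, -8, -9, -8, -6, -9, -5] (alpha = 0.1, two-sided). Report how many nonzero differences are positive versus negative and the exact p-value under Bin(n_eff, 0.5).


Step 1: Discard zero differences. Original n = 13; n_eff = number of nonzero differences = 13.
Nonzero differences (with sign): -6, -4, +5, -8, -3, -3, +8, -8, -9, -8, -6, -9, -5
Step 2: Count signs: positive = 2, negative = 11.
Step 3: Under H0: P(positive) = 0.5, so the number of positives S ~ Bin(13, 0.5).
Step 4: Two-sided exact p-value = sum of Bin(13,0.5) probabilities at or below the observed probability = 0.022461.
Step 5: alpha = 0.1. reject H0.

n_eff = 13, pos = 2, neg = 11, p = 0.022461, reject H0.


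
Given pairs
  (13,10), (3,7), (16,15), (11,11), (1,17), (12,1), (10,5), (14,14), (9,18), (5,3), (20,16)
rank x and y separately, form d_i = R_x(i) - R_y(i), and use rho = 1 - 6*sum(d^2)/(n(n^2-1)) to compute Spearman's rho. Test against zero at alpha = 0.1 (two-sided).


Step 1: Rank x and y separately (midranks; no ties here).
rank(x): 13->8, 3->2, 16->10, 11->6, 1->1, 12->7, 10->5, 14->9, 9->4, 5->3, 20->11
rank(y): 10->5, 7->4, 15->8, 11->6, 17->10, 1->1, 5->3, 14->7, 18->11, 3->2, 16->9
Step 2: d_i = R_x(i) - R_y(i); compute d_i^2.
  (8-5)^2=9, (2-4)^2=4, (10-8)^2=4, (6-6)^2=0, (1-10)^2=81, (7-1)^2=36, (5-3)^2=4, (9-7)^2=4, (4-11)^2=49, (3-2)^2=1, (11-9)^2=4
sum(d^2) = 196.
Step 3: rho = 1 - 6*196 / (11*(11^2 - 1)) = 1 - 1176/1320 = 0.109091.
Step 4: Under H0, t = rho * sqrt((n-2)/(1-rho^2)) = 0.3292 ~ t(9).
Step 5: Two-sided p-value from the t-distribution with 9 df = 0.749509.
Step 6: alpha = 0.1. fail to reject H0.

rho = 0.1091, p = 0.749509, fail to reject H0 at alpha = 0.1.


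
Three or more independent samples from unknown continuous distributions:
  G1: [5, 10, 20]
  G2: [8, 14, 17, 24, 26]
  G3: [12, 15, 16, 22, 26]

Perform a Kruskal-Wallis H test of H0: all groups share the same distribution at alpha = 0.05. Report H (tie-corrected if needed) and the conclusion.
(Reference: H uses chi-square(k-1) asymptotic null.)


Step 1: Combine all N = 13 observations and assign midranks.
sorted (value, group, rank): (5,G1,1), (8,G2,2), (10,G1,3), (12,G3,4), (14,G2,5), (15,G3,6), (16,G3,7), (17,G2,8), (20,G1,9), (22,G3,10), (24,G2,11), (26,G2,12.5), (26,G3,12.5)
Step 2: Sum ranks within each group.
R_1 = 13 (n_1 = 3)
R_2 = 38.5 (n_2 = 5)
R_3 = 39.5 (n_3 = 5)
Step 3: H = 12/(N(N+1)) * sum(R_i^2/n_i) - 3(N+1)
     = 12/(13*14) * (13^2/3 + 38.5^2/5 + 39.5^2/5) - 3*14
     = 0.065934 * 664.833 - 42
     = 1.835165.
Step 4: Ties present; correction factor C = 1 - 6/(13^3 - 13) = 0.997253. Corrected H = 1.835165 / 0.997253 = 1.840220.
Step 5: Under H0, H ~ chi^2(2); p-value = 0.398475.
Step 6: alpha = 0.05. fail to reject H0.

H = 1.8402, df = 2, p = 0.398475, fail to reject H0.


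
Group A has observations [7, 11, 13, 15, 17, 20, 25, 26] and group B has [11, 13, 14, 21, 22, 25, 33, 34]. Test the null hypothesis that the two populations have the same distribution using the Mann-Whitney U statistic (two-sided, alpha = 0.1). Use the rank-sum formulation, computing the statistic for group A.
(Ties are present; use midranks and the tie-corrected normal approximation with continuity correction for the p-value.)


Step 1: Combine and sort all 16 observations; assign midranks.
sorted (value, group): (7,X), (11,X), (11,Y), (13,X), (13,Y), (14,Y), (15,X), (17,X), (20,X), (21,Y), (22,Y), (25,X), (25,Y), (26,X), (33,Y), (34,Y)
ranks: 7->1, 11->2.5, 11->2.5, 13->4.5, 13->4.5, 14->6, 15->7, 17->8, 20->9, 21->10, 22->11, 25->12.5, 25->12.5, 26->14, 33->15, 34->16
Step 2: Rank sum for X: R1 = 1 + 2.5 + 4.5 + 7 + 8 + 9 + 12.5 + 14 = 58.5.
Step 3: U_X = R1 - n1(n1+1)/2 = 58.5 - 8*9/2 = 58.5 - 36 = 22.5.
       U_Y = n1*n2 - U_X = 64 - 22.5 = 41.5.
Step 4: Ties are present, so use the tie-corrected normal approximation (with continuity correction) for the p-value.
Step 5: p-value = 0.343496; compare to alpha = 0.1. fail to reject H0.

U_X = 22.5, p = 0.343496, fail to reject H0 at alpha = 0.1.


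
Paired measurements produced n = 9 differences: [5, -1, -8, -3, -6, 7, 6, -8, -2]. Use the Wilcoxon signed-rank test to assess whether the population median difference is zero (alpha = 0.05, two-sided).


Step 1: Drop any zero differences (none here) and take |d_i|.
|d| = [5, 1, 8, 3, 6, 7, 6, 8, 2]
Step 2: Midrank |d_i| (ties get averaged ranks).
ranks: |5|->4, |1|->1, |8|->8.5, |3|->3, |6|->5.5, |7|->7, |6|->5.5, |8|->8.5, |2|->2
Step 3: Attach original signs; sum ranks with positive sign and with negative sign.
W+ = 4 + 7 + 5.5 = 16.5
W- = 1 + 8.5 + 3 + 5.5 + 8.5 + 2 = 28.5
(Check: W+ + W- = 45 should equal n(n+1)/2 = 45.)
Step 4: Test statistic W = min(W+, W-) = 16.5.
Step 5: Ties in |d|, so use the tie-corrected normal approximation.
        E[W] = n(n+1)/4 = 9*10/4 = 22.5.
        Tie groups: |d|=6 (t=2), |d|=8 (t=2); sum(t^3 - t) = 12.
        Var[W] = n(n+1)(2n+1)/24 - sum(t^3-t)/48 = 1710/24 - 12/48 = 71.
        z = (W - E[W]) / sqrt(Var[W]) = (16.5 - 22.5) / 8.4261 = -0.7121.
        Two-sided p = 2*Phi(z) = 0.476422.
Step 6: alpha = 0.05. fail to reject H0.

W+ = 16.5, W- = 28.5, W = min = 16.5, p = 0.476422, fail to reject H0.


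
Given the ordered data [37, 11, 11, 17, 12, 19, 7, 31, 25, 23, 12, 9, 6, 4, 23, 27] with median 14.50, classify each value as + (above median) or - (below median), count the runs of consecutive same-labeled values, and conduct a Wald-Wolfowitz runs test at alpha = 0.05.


Step 1: Compute median = 14.50; label A = above, B = below.
Labels in order: ABBABABAAABBBBAA  (n_A = 8, n_B = 8)
Step 2: Count runs R = 9.
Step 3: Under H0 (random ordering), E[R] = 2*n_A*n_B/(n_A+n_B) + 1 = 2*8*8/16 + 1 = 9.0000.
        Var[R] = 2*n_A*n_B*(2*n_A*n_B - n_A - n_B) / ((n_A+n_B)^2 * (n_A+n_B-1)) = 14336/3840 = 3.7333.
        SD[R] = 1.9322.
Step 4: R = E[R], so z = 0 with no continuity correction.
Step 5: Two-sided p-value via normal approximation = 2*(1 - Phi(|z|)) = 1.000000.
Step 6: alpha = 0.05. fail to reject H0.

R = 9, z = 0.0000, p = 1.000000, fail to reject H0.


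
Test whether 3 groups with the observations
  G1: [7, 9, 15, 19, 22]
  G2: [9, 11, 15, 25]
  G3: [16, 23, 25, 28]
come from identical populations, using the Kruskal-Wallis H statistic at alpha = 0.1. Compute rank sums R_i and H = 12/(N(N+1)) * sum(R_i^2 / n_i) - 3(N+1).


Step 1: Combine all N = 13 observations and assign midranks.
sorted (value, group, rank): (7,G1,1), (9,G1,2.5), (9,G2,2.5), (11,G2,4), (15,G1,5.5), (15,G2,5.5), (16,G3,7), (19,G1,8), (22,G1,9), (23,G3,10), (25,G2,11.5), (25,G3,11.5), (28,G3,13)
Step 2: Sum ranks within each group.
R_1 = 26 (n_1 = 5)
R_2 = 23.5 (n_2 = 4)
R_3 = 41.5 (n_3 = 4)
Step 3: H = 12/(N(N+1)) * sum(R_i^2/n_i) - 3(N+1)
     = 12/(13*14) * (26^2/5 + 23.5^2/4 + 41.5^2/4) - 3*14
     = 0.065934 * 703.825 - 42
     = 4.406044.
Step 4: Ties present; correction factor C = 1 - 18/(13^3 - 13) = 0.991758. Corrected H = 4.406044 / 0.991758 = 4.442659.
Step 5: Under H0, H ~ chi^2(2); p-value = 0.108465.
Step 6: alpha = 0.1. fail to reject H0.

H = 4.4427, df = 2, p = 0.108465, fail to reject H0.


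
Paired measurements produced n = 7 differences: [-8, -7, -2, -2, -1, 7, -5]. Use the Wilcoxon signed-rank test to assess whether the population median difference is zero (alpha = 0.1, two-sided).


Step 1: Drop any zero differences (none here) and take |d_i|.
|d| = [8, 7, 2, 2, 1, 7, 5]
Step 2: Midrank |d_i| (ties get averaged ranks).
ranks: |8|->7, |7|->5.5, |2|->2.5, |2|->2.5, |1|->1, |7|->5.5, |5|->4
Step 3: Attach original signs; sum ranks with positive sign and with negative sign.
W+ = 5.5 = 5.5
W- = 7 + 5.5 + 2.5 + 2.5 + 1 + 4 = 22.5
(Check: W+ + W- = 28 should equal n(n+1)/2 = 28.)
Step 4: Test statistic W = min(W+, W-) = 5.5.
Step 5: Ties in |d|, so use the tie-corrected normal approximation.
        E[W] = n(n+1)/4 = 7*8/4 = 14.
        Tie groups: |d|=2 (t=2), |d|=7 (t=2); sum(t^3 - t) = 12.
        Var[W] = n(n+1)(2n+1)/24 - sum(t^3-t)/48 = 840/24 - 12/48 = 34.75.
        z = (W - E[W]) / sqrt(Var[W]) = (5.5 - 14) / 5.8949 = -1.4419.
        Two-sided p = 2*Phi(z) = 0.149325.
Step 6: alpha = 0.1. fail to reject H0.

W+ = 5.5, W- = 22.5, W = min = 5.5, p = 0.149325, fail to reject H0.


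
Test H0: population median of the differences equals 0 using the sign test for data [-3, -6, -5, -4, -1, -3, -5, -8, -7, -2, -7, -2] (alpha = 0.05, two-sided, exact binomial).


Step 1: Discard zero differences. Original n = 12; n_eff = number of nonzero differences = 12.
Nonzero differences (with sign): -3, -6, -5, -4, -1, -3, -5, -8, -7, -2, -7, -2
Step 2: Count signs: positive = 0, negative = 12.
Step 3: Under H0: P(positive) = 0.5, so the number of positives S ~ Bin(12, 0.5).
Step 4: Two-sided exact p-value = sum of Bin(12,0.5) probabilities at or below the observed probability = 0.000488.
Step 5: alpha = 0.05. reject H0.

n_eff = 12, pos = 0, neg = 12, p = 0.000488, reject H0.


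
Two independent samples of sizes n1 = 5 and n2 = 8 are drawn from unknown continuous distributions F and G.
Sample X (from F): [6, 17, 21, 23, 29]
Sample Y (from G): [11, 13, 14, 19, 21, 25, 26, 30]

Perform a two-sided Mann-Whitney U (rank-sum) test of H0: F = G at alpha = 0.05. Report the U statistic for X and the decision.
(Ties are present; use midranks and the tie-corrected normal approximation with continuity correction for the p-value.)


Step 1: Combine and sort all 13 observations; assign midranks.
sorted (value, group): (6,X), (11,Y), (13,Y), (14,Y), (17,X), (19,Y), (21,X), (21,Y), (23,X), (25,Y), (26,Y), (29,X), (30,Y)
ranks: 6->1, 11->2, 13->3, 14->4, 17->5, 19->6, 21->7.5, 21->7.5, 23->9, 25->10, 26->11, 29->12, 30->13
Step 2: Rank sum for X: R1 = 1 + 5 + 7.5 + 9 + 12 = 34.5.
Step 3: U_X = R1 - n1(n1+1)/2 = 34.5 - 5*6/2 = 34.5 - 15 = 19.5.
       U_Y = n1*n2 - U_X = 40 - 19.5 = 20.5.
Step 4: Ties are present, so use the tie-corrected normal approximation (with continuity correction) for the p-value.
Step 5: p-value = 1.000000; compare to alpha = 0.05. fail to reject H0.

U_X = 19.5, p = 1.000000, fail to reject H0 at alpha = 0.05.


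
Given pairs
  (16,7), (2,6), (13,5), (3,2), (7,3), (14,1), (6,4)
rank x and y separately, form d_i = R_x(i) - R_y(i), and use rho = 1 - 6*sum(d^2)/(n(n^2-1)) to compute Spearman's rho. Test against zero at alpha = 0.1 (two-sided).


Step 1: Rank x and y separately (midranks; no ties here).
rank(x): 16->7, 2->1, 13->5, 3->2, 7->4, 14->6, 6->3
rank(y): 7->7, 6->6, 5->5, 2->2, 3->3, 1->1, 4->4
Step 2: d_i = R_x(i) - R_y(i); compute d_i^2.
  (7-7)^2=0, (1-6)^2=25, (5-5)^2=0, (2-2)^2=0, (4-3)^2=1, (6-1)^2=25, (3-4)^2=1
sum(d^2) = 52.
Step 3: rho = 1 - 6*52 / (7*(7^2 - 1)) = 1 - 312/336 = 0.071429.
Step 4: Under H0, t = rho * sqrt((n-2)/(1-rho^2)) = 0.1601 ~ t(5).
Step 5: Two-sided p-value from the t-distribution with 5 df = 0.879048.
Step 6: alpha = 0.1. fail to reject H0.

rho = 0.0714, p = 0.879048, fail to reject H0 at alpha = 0.1.


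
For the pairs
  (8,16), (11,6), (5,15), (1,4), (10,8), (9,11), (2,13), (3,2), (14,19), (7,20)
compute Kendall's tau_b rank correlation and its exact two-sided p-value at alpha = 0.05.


Step 1: Enumerate the 45 unordered pairs (i,j) with i<j and classify each by sign(x_j-x_i) * sign(y_j-y_i).
  (1,2):dx=+3,dy=-10->D; (1,3):dx=-3,dy=-1->C; (1,4):dx=-7,dy=-12->C; (1,5):dx=+2,dy=-8->D
  (1,6):dx=+1,dy=-5->D; (1,7):dx=-6,dy=-3->C; (1,8):dx=-5,dy=-14->C; (1,9):dx=+6,dy=+3->C
  (1,10):dx=-1,dy=+4->D; (2,3):dx=-6,dy=+9->D; (2,4):dx=-10,dy=-2->C; (2,5):dx=-1,dy=+2->D
  (2,6):dx=-2,dy=+5->D; (2,7):dx=-9,dy=+7->D; (2,8):dx=-8,dy=-4->C; (2,9):dx=+3,dy=+13->C
  (2,10):dx=-4,dy=+14->D; (3,4):dx=-4,dy=-11->C; (3,5):dx=+5,dy=-7->D; (3,6):dx=+4,dy=-4->D
  (3,7):dx=-3,dy=-2->C; (3,8):dx=-2,dy=-13->C; (3,9):dx=+9,dy=+4->C; (3,10):dx=+2,dy=+5->C
  (4,5):dx=+9,dy=+4->C; (4,6):dx=+8,dy=+7->C; (4,7):dx=+1,dy=+9->C; (4,8):dx=+2,dy=-2->D
  (4,9):dx=+13,dy=+15->C; (4,10):dx=+6,dy=+16->C; (5,6):dx=-1,dy=+3->D; (5,7):dx=-8,dy=+5->D
  (5,8):dx=-7,dy=-6->C; (5,9):dx=+4,dy=+11->C; (5,10):dx=-3,dy=+12->D; (6,7):dx=-7,dy=+2->D
  (6,8):dx=-6,dy=-9->C; (6,9):dx=+5,dy=+8->C; (6,10):dx=-2,dy=+9->D; (7,8):dx=+1,dy=-11->D
  (7,9):dx=+12,dy=+6->C; (7,10):dx=+5,dy=+7->C; (8,9):dx=+11,dy=+17->C; (8,10):dx=+4,dy=+18->C
  (9,10):dx=-7,dy=+1->D
Step 2: C = 26, D = 19, total pairs = 45.
Step 3: tau = (C - D)/(n(n-1)/2) = (26 - 19)/45 = 0.155556.
Step 4: Exact two-sided p-value (enumerate n! = 3628800 permutations of y under H0): p = 0.600654.
Step 5: alpha = 0.05. fail to reject H0.

tau_b = 0.1556 (C=26, D=19), p = 0.600654, fail to reject H0.


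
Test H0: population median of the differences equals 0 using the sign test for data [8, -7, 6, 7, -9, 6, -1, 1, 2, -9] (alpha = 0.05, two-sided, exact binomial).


Step 1: Discard zero differences. Original n = 10; n_eff = number of nonzero differences = 10.
Nonzero differences (with sign): +8, -7, +6, +7, -9, +6, -1, +1, +2, -9
Step 2: Count signs: positive = 6, negative = 4.
Step 3: Under H0: P(positive) = 0.5, so the number of positives S ~ Bin(10, 0.5).
Step 4: Two-sided exact p-value = sum of Bin(10,0.5) probabilities at or below the observed probability = 0.753906.
Step 5: alpha = 0.05. fail to reject H0.

n_eff = 10, pos = 6, neg = 4, p = 0.753906, fail to reject H0.


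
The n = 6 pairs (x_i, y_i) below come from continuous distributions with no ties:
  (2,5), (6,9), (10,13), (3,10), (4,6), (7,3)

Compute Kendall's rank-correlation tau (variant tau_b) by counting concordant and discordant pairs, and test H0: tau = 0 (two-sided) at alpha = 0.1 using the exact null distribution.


Step 1: Enumerate the 15 unordered pairs (i,j) with i<j and classify each by sign(x_j-x_i) * sign(y_j-y_i).
  (1,2):dx=+4,dy=+4->C; (1,3):dx=+8,dy=+8->C; (1,4):dx=+1,dy=+5->C; (1,5):dx=+2,dy=+1->C
  (1,6):dx=+5,dy=-2->D; (2,3):dx=+4,dy=+4->C; (2,4):dx=-3,dy=+1->D; (2,5):dx=-2,dy=-3->C
  (2,6):dx=+1,dy=-6->D; (3,4):dx=-7,dy=-3->C; (3,5):dx=-6,dy=-7->C; (3,6):dx=-3,dy=-10->C
  (4,5):dx=+1,dy=-4->D; (4,6):dx=+4,dy=-7->D; (5,6):dx=+3,dy=-3->D
Step 2: C = 9, D = 6, total pairs = 15.
Step 3: tau = (C - D)/(n(n-1)/2) = (9 - 6)/15 = 0.200000.
Step 4: Exact two-sided p-value (enumerate n! = 720 permutations of y under H0): p = 0.719444.
Step 5: alpha = 0.1. fail to reject H0.

tau_b = 0.2000 (C=9, D=6), p = 0.719444, fail to reject H0.


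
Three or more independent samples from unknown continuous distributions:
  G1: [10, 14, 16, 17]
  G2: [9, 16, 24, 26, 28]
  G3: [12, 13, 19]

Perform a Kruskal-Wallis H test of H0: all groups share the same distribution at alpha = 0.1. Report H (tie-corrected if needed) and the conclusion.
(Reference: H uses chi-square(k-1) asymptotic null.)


Step 1: Combine all N = 12 observations and assign midranks.
sorted (value, group, rank): (9,G2,1), (10,G1,2), (12,G3,3), (13,G3,4), (14,G1,5), (16,G1,6.5), (16,G2,6.5), (17,G1,8), (19,G3,9), (24,G2,10), (26,G2,11), (28,G2,12)
Step 2: Sum ranks within each group.
R_1 = 21.5 (n_1 = 4)
R_2 = 40.5 (n_2 = 5)
R_3 = 16 (n_3 = 3)
Step 3: H = 12/(N(N+1)) * sum(R_i^2/n_i) - 3(N+1)
     = 12/(12*13) * (21.5^2/4 + 40.5^2/5 + 16^2/3) - 3*13
     = 0.076923 * 528.946 - 39
     = 1.688141.
Step 4: Ties present; correction factor C = 1 - 6/(12^3 - 12) = 0.996503. Corrected H = 1.688141 / 0.996503 = 1.694064.
Step 5: Under H0, H ~ chi^2(2); p-value = 0.428685.
Step 6: alpha = 0.1. fail to reject H0.

H = 1.6941, df = 2, p = 0.428685, fail to reject H0.


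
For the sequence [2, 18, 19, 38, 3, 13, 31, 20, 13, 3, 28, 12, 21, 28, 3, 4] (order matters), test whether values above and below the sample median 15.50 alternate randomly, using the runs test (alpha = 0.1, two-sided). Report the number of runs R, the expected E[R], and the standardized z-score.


Step 1: Compute median = 15.50; label A = above, B = below.
Labels in order: BAAABBAABBABAABB  (n_A = 8, n_B = 8)
Step 2: Count runs R = 9.
Step 3: Under H0 (random ordering), E[R] = 2*n_A*n_B/(n_A+n_B) + 1 = 2*8*8/16 + 1 = 9.0000.
        Var[R] = 2*n_A*n_B*(2*n_A*n_B - n_A - n_B) / ((n_A+n_B)^2 * (n_A+n_B-1)) = 14336/3840 = 3.7333.
        SD[R] = 1.9322.
Step 4: R = E[R], so z = 0 with no continuity correction.
Step 5: Two-sided p-value via normal approximation = 2*(1 - Phi(|z|)) = 1.000000.
Step 6: alpha = 0.1. fail to reject H0.

R = 9, z = 0.0000, p = 1.000000, fail to reject H0.


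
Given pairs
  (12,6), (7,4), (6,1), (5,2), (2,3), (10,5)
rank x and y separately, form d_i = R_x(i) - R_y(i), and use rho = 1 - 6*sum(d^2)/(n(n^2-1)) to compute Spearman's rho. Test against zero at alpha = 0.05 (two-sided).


Step 1: Rank x and y separately (midranks; no ties here).
rank(x): 12->6, 7->4, 6->3, 5->2, 2->1, 10->5
rank(y): 6->6, 4->4, 1->1, 2->2, 3->3, 5->5
Step 2: d_i = R_x(i) - R_y(i); compute d_i^2.
  (6-6)^2=0, (4-4)^2=0, (3-1)^2=4, (2-2)^2=0, (1-3)^2=4, (5-5)^2=0
sum(d^2) = 8.
Step 3: rho = 1 - 6*8 / (6*(6^2 - 1)) = 1 - 48/210 = 0.771429.
Step 4: Under H0, t = rho * sqrt((n-2)/(1-rho^2)) = 2.4247 ~ t(4).
Step 5: Two-sided p-value from the t-distribution with 4 df = 0.072397.
Step 6: alpha = 0.05. fail to reject H0.

rho = 0.7714, p = 0.072397, fail to reject H0 at alpha = 0.05.


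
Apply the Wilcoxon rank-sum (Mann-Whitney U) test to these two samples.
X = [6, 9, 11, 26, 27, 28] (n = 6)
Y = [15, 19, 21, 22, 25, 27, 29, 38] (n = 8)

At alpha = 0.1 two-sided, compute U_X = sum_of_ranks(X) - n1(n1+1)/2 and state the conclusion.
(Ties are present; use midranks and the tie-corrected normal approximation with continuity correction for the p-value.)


Step 1: Combine and sort all 14 observations; assign midranks.
sorted (value, group): (6,X), (9,X), (11,X), (15,Y), (19,Y), (21,Y), (22,Y), (25,Y), (26,X), (27,X), (27,Y), (28,X), (29,Y), (38,Y)
ranks: 6->1, 9->2, 11->3, 15->4, 19->5, 21->6, 22->7, 25->8, 26->9, 27->10.5, 27->10.5, 28->12, 29->13, 38->14
Step 2: Rank sum for X: R1 = 1 + 2 + 3 + 9 + 10.5 + 12 = 37.5.
Step 3: U_X = R1 - n1(n1+1)/2 = 37.5 - 6*7/2 = 37.5 - 21 = 16.5.
       U_Y = n1*n2 - U_X = 48 - 16.5 = 31.5.
Step 4: Ties are present, so use the tie-corrected normal approximation (with continuity correction) for the p-value.
Step 5: p-value = 0.365629; compare to alpha = 0.1. fail to reject H0.

U_X = 16.5, p = 0.365629, fail to reject H0 at alpha = 0.1.


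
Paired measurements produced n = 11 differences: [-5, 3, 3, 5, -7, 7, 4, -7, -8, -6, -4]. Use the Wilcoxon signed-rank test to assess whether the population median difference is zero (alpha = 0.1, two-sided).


Step 1: Drop any zero differences (none here) and take |d_i|.
|d| = [5, 3, 3, 5, 7, 7, 4, 7, 8, 6, 4]
Step 2: Midrank |d_i| (ties get averaged ranks).
ranks: |5|->5.5, |3|->1.5, |3|->1.5, |5|->5.5, |7|->9, |7|->9, |4|->3.5, |7|->9, |8|->11, |6|->7, |4|->3.5
Step 3: Attach original signs; sum ranks with positive sign and with negative sign.
W+ = 1.5 + 1.5 + 5.5 + 9 + 3.5 = 21
W- = 5.5 + 9 + 9 + 11 + 7 + 3.5 = 45
(Check: W+ + W- = 66 should equal n(n+1)/2 = 66.)
Step 4: Test statistic W = min(W+, W-) = 21.
Step 5: Ties in |d|, so use the tie-corrected normal approximation.
        E[W] = n(n+1)/4 = 11*12/4 = 33.
        Tie groups: |d|=3 (t=2), |d|=4 (t=2), |d|=5 (t=2), |d|=7 (t=3); sum(t^3 - t) = 42.
        Var[W] = n(n+1)(2n+1)/24 - sum(t^3-t)/48 = 3036/24 - 42/48 = 125.625.
        z = (W - E[W]) / sqrt(Var[W]) = (21 - 33) / 11.2083 = -1.0706.
        Two-sided p = 2*Phi(z) = 0.284332.
Step 6: alpha = 0.1. fail to reject H0.

W+ = 21, W- = 45, W = min = 21, p = 0.284332, fail to reject H0.


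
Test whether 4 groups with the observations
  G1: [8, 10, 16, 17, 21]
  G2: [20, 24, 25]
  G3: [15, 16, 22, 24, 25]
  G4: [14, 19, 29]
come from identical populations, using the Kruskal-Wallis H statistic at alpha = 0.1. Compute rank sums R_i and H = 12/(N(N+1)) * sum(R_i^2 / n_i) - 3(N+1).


Step 1: Combine all N = 16 observations and assign midranks.
sorted (value, group, rank): (8,G1,1), (10,G1,2), (14,G4,3), (15,G3,4), (16,G1,5.5), (16,G3,5.5), (17,G1,7), (19,G4,8), (20,G2,9), (21,G1,10), (22,G3,11), (24,G2,12.5), (24,G3,12.5), (25,G2,14.5), (25,G3,14.5), (29,G4,16)
Step 2: Sum ranks within each group.
R_1 = 25.5 (n_1 = 5)
R_2 = 36 (n_2 = 3)
R_3 = 47.5 (n_3 = 5)
R_4 = 27 (n_4 = 3)
Step 3: H = 12/(N(N+1)) * sum(R_i^2/n_i) - 3(N+1)
     = 12/(16*17) * (25.5^2/5 + 36^2/3 + 47.5^2/5 + 27^2/3) - 3*17
     = 0.044118 * 1256.3 - 51
     = 4.425000.
Step 4: Ties present; correction factor C = 1 - 18/(16^3 - 16) = 0.995588. Corrected H = 4.425000 / 0.995588 = 4.444609.
Step 5: Under H0, H ~ chi^2(3); p-value = 0.217285.
Step 6: alpha = 0.1. fail to reject H0.

H = 4.4446, df = 3, p = 0.217285, fail to reject H0.
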